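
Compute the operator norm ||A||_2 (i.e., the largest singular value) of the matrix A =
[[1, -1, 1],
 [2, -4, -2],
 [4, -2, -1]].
||A||_2 ≈ 6.4499 (= sqrt(largest eigenvalue of A^T A))

||A||_2 = sigma_max(A) = sqrt(lambda_max(A^T A)). Form the symmetric matrix M = A^T A =
[[21, -17, -7],
 [-17, 21, 9],
 [-7, 9, 6]].
Its characteristic polynomial (trace, sum of principal 2x2 minors, determinant of M give the coefficients) is
  p(λ) = det(λ I - M) = λ^3 - 48λ^2 + 274λ - 324.
No integer candidate from the rational root theorem (±divisors of 324) is a root, so the roots are irrational. The cubic discriminant is Δ = 21232688 > 0, so there are three distinct real roots. p(1) = -97 and p(2) = 40 have opposite signs, so a root lies in (1, 2); Newton's method refines it to λ ≈ 1.6346. p(4) = 68 and p(5) = -29 have opposite signs, so a root lies in (4, 5); Newton's method refines it to λ ≈ 4.7646. p(41) = -857 and p(42) = 600 have opposite signs, so a root lies in (41, 42); Newton's method refines it to λ ≈ 41.6008. Check (Vieta): the three roots sum to 48, matching tr M = 48.
So the eigenvalues of A^T A are ≈ 1.6346, 4.7646, 41.6008 (all ≥ 0, as they must be for A^T A). The largest is λ_max ≈ 41.6008, hence ||A||_2 = sqrt(λ_max) ≈ 6.4499.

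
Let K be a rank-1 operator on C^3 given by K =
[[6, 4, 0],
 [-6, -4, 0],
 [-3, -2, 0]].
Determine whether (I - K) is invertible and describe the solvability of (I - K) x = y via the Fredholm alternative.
(I - K) is invertible (det(I - K) = -1 ≠ 0), so for every y in C^3 the equation (I - K) x = y has a unique solution.

K has rank 1, so it is an outer product K = u v^T: every row of K is a multiple of one row vector. Reading off the entries, u = (2, -2, -1) and v = (3, 2, 0) (row i of K equals u_i·v^T). A rank-one matrix u v^T satisfies K u = u (v·u) and kills the (2)-dimensional subspace v^⊥, so its characteristic polynomial is lambda^2 (lambda - v·u) with v·u = tr K = 2. Hence the eigenvalues of I - K are 1 (multiplicity 2) and 1 - (2) = -1, so det(I - K) = -1. (Direct check: I - K =
[[-5, -4, 0],
 [6, 5, 0],
 [3, 2, 1]]
has determinant -1.) The finite-dimensional Fredholm alternative says: either (I - K) is invertible, or ker(I - K) ≠ {0} and then range(I - K) = ker((I - K)^*)^⊥, with dim ker(I - K) = dim ker((I - K)^*). Since det(I - K) ≠ 0, 1 is not an eigenvalue of K and ker(I - K) = {0}, so we are in the first case: for every y there is a unique x = (I - K)^(-1) y. Explicitly, by the Sherman–Morrison formula, (I - u v^T)^(-1) = I + u v^T/(1 - v·u), i.e. (I - K)^(-1) = I - K.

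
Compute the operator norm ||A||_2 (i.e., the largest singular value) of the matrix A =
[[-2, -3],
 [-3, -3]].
||A||_2 = sqrt((31 + sqrt(925))/2) ≈ 5.5414 (= sqrt(largest eigenvalue of A^T A))

||A||_2 = sigma_max(A) = sqrt(lambda_max(A^T A)). Form the symmetric matrix M = A^T A =
[[13, 15],
 [15, 18]].
Its characteristic polynomial (trace, determinant of M give the coefficients) is
  p(λ) = det(λ I - M) = λ^2 - 31λ + 9.
For λ^2 - 31λ + 9 the discriminant is 925. It is nonnegative but not a perfect square, so the roots are real and irrational: λ = (31 ± sqrt(925))/2 ≈ 30.7069, 0.2931.
So the eigenvalues of A^T A are ≈ 0.2931, 30.7069 (all ≥ 0, as they must be for A^T A). The largest is λ_max = (31 + sqrt(925))/2 ≈ 30.7069, hence ||A||_2 = sqrt(λ_max) = sqrt((31 + sqrt(925))/2) ≈ 5.5414.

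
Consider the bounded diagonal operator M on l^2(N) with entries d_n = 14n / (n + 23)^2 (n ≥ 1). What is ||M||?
||M|| = 7/46 (attained at n = 23)

For M diagonal, ||M|| = sup_n |d_n|. Treat f(x) = 14x / (x + 23)^2 for real x > 0. By the quotient rule, f'(x) = 14(23 - x)/(x + 23)^3, which is positive for x < 23 and negative for x > 23. So f has a unique maximum at x = 23, and since 23 is a positive integer, the supremum over n ≥ 1 is attained at n = 23: d_23 = 14·23/(23 + 23)^2 = 14·23/2116 = 7/46. Hence ||M|| = 7/46.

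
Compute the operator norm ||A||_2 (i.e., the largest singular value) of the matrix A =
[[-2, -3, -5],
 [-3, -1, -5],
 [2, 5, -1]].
||A||_2 ≈ 8.6652 (= sqrt(largest eigenvalue of A^T A))

||A||_2 = sigma_max(A) = sqrt(lambda_max(A^T A)). Form the symmetric matrix M = A^T A =
[[17, 19, 23],
 [19, 35, 15],
 [23, 15, 51]].
Its characteristic polynomial (trace, sum of principal 2x2 minors, determinant of M give the coefficients) is
  p(λ) = det(λ I - M) = λ^3 - 103λ^2 + 2132λ - 2704.
No integer candidate from the rational root theorem (±divisors of 2704) is a root, so the roots are irrational. The cubic discriminant is Δ = 8130854992 > 0, so there are three distinct real roots. p(1) = -674 and p(2) = 1156 have opposite signs, so a root lies in (1, 2); Newton's method refines it to λ ≈ 1.3559. p(26) = 676 and p(27) = -544 have opposite signs, so a root lies in (26, 27); Newton's method refines it to λ ≈ 26.5588. p(75) = -304 and p(76) = 3376 have opposite signs, so a root lies in (75, 76); Newton's method refines it to λ ≈ 75.0852. Check (Vieta): the three roots sum to 103, matching tr M = 103.
So the eigenvalues of A^T A are ≈ 1.3559, 26.5588, 75.0852 (all ≥ 0, as they must be for A^T A). The largest is λ_max ≈ 75.0852, hence ||A||_2 = sqrt(λ_max) ≈ 8.6652.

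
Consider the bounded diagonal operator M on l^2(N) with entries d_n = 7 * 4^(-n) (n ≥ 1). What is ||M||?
||M|| = 7/4 (attained at n = 1)

For M diagonal, ||M|| = sup_n |d_n|. The sequence d_n = 7 * 4^(-n) is positive and strictly decreasing (ratio 4^(-1) < 1), so the supremum is d_1 = 7/4. Hence ||M|| = 7/4.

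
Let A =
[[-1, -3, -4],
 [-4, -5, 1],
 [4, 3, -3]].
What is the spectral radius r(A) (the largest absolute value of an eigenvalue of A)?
r(A) = 5

The eigenvalues of A are the roots of its characteristic polynomial. With M = A (coefficients from the trace, the sum of principal 2x2 minors, and det A):
  p(λ) = det(λ I - M) = λ^3 + 9λ^2 + 24λ + 20.
By the rational root theorem any rational root is an integer divisor of 20. Testing λ = -5: p(-5) = -125 + 225 - 120 + 20 = 0, so λ = -5 is a root. Dividing out (λ + 5) leaves p(λ) = (λ + 5)(λ^2 + 4λ + 4). For λ^2 + 4λ + 4 the discriminant is 0. It is a perfect square (0^2), so the roots are rational: λ = (-4 ± 0)/2 = -2, -2.
Thus the eigenvalues (to 4 decimals) are -2 (modulus 2); -5 (modulus 5). The spectral radius is the largest modulus: r(A) = 5. (Cross-check: r(A) ≤ ||A||_2 ≈ 8.6702; equality holds whenever A is normal, though it can also hold for some non-normal A.)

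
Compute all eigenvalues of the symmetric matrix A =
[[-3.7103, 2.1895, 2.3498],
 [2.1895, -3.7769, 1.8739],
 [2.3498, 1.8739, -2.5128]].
sigma(A) ≈ {-6, -5, 1}

A is real symmetric, so its spectrum consists of real eigenvalues. Expanding the characteristic polynomial of the displayed matrix gives
  det(λ I - A) = p(λ) = λ^3 + (10)λ^2 + (19)λ + (-29.9983).
Solving p(λ) = 0 yields eigenvalues ≈ -6, -5, 1. (A is shown rounded to 4 decimals, so these recover the underlying integer eigenvalues to within that precision.)
Verification: the trace of A = -10 equals the sum of eigenvalues -10, and det(A) ≈ 29.9983 matches the eigenvalue product 30.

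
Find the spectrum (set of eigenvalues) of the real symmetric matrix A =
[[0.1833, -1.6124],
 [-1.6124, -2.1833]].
sigma(A) ≈ {-3, 1}

A is real symmetric, so its spectrum consists of real eigenvalues. Expanding the characteristic polynomial of the displayed matrix gives
  det(λ I - A) = p(λ) = λ^2 + (2)λ + (-3).
Solving p(λ) = 0 yields eigenvalues ≈ -3, 1. (A is shown rounded to 4 decimals, so these recover the underlying integer eigenvalues to within that precision.)
Verification: the trace of A = -2 equals the sum of eigenvalues -2, and det(A) ≈ -3.0000 matches the eigenvalue product -3.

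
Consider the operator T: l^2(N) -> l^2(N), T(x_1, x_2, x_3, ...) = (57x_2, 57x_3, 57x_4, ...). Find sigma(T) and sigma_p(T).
sigma(T) = closed disk {z in C : |z| ≤ 57}; sigma_p(T) = open disk {z in C : |z| < 57}

Note T = 57·V where V is the unit left shift (V x)_k = x_{k+1}; so sigma(T) = 57·sigma(V) and ||T|| = 57||V||. ||T x||^2 = 3249sum_{k≥2} |x_k|^2 ≤ 3249||x||^2, with equality on {x : x_1 = 0}, so ||T|| = 57. For any lambda with |lambda| < 57, set r = lambda/57 (|r| < 1); the vector x = (1, r, r^2, ...) is in l^2 and satisfies T x = 57(r, r^2, ...) = lambda x, so lambda is an eigenvalue. On the boundary |lambda| = 57 the geometric series diverges, so no l^2 eigenvector exists, but these lambda lie in the approximate point spectrum. Hence sigma(T) is the closed disk of radius 57 and sigma_p(T) is the open disk.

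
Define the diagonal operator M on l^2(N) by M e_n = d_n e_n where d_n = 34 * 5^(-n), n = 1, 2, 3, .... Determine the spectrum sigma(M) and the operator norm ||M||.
sigma(M) = {34 * 5^(-n) : n ≥ 1} ∪ {0}; ||M|| = 34/5

A bounded diagonal operator on l^2 with diagonal entries d_n has spectrum equal to the closure of {d_n : n ≥ 1}: every d_n is an eigenvalue (with eigenvector e_n), so {d_n} ⊂ sigma(M); the spectrum is closed, so its closure is too; and for lambda not in the closure, (M - lambda I) has bounded inverse (the diagonal entries 1/(d_n - lambda) are bounded). For our sequence d_n = 34 * 5^(-n), n = 1, 2, 3, ...:
  - {d_n} = {34 * 5^(-n) : n ≥ 1}; the only limit point is 0
  - closure = {34 * 5^(-n) : n ≥ 1} ∪ {0}
For the norm: a diagonal operator has ||M|| = sup_n |d_n|. Here d_n = 34 * 5^(-n) is positive and decreasing, so sup_n |d_n| = d_1 = 34/5. So ||M|| = 34/5.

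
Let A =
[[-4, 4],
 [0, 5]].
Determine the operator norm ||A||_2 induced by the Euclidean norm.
||A||_2 = sqrt((57 + sqrt(1649))/2) ≈ 6.986 (= sqrt(largest eigenvalue of A^T A))

||A||_2 = sigma_max(A) = sqrt(lambda_max(A^T A)). Form the symmetric matrix M = A^T A =
[[16, -16],
 [-16, 41]].
Its characteristic polynomial (trace, determinant of M give the coefficients) is
  p(λ) = det(λ I - M) = λ^2 - 57λ + 400.
For λ^2 - 57λ + 400 the discriminant is 1649. It is nonnegative but not a perfect square, so the roots are real and irrational: λ = (57 ± sqrt(1649))/2 ≈ 48.8039, 8.1961.
So the eigenvalues of A^T A are ≈ 8.1961, 48.8039 (all ≥ 0, as they must be for A^T A). The largest is λ_max = (57 + sqrt(1649))/2 ≈ 48.8039, hence ||A||_2 = sqrt(λ_max) = sqrt((57 + sqrt(1649))/2) ≈ 6.986.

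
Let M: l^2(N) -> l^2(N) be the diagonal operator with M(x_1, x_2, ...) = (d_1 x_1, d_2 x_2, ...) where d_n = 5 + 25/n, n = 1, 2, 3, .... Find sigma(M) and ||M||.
sigma(M) = {5 + 25/n : n ≥ 1} ∪ {5}; ||M|| = 30

A bounded diagonal operator on l^2 with diagonal entries d_n has spectrum equal to the closure of {d_n : n ≥ 1}: every d_n is an eigenvalue (with eigenvector e_n), so {d_n} ⊂ sigma(M); the spectrum is closed, so its closure is too; and for lambda not in the closure, (M - lambda I) has bounded inverse (the diagonal entries 1/(d_n - lambda) are bounded). For our sequence d_n = 5 + 25/n, n = 1, 2, 3, ...:
  - {d_n} = {5 + 25/n : n ≥ 1}; the only limit point is 5
  - closure = {5 + 25/n : n ≥ 1} ∪ {5}
For the norm: a diagonal operator has ||M|| = sup_n |d_n|. Here d_n = 5 + 25/n is positive and decreasing, so sup_n |d_n| = d_1 = 5 + 25 = 30. So ||M|| = 30.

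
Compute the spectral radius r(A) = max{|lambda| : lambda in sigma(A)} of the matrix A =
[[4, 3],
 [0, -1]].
r(A) = 4

The eigenvalues of A are the roots of its characteristic polynomial. With M = A (coefficients from the trace and determinant):
  p(λ) = det(λ I - M) = λ^2 - 3λ - 4.
For λ^2 - 3λ - 4 the discriminant is 25. It is a perfect square (5^2), so the roots are rational: λ = (3 ± 5)/2 = 4, -1.
Thus the eigenvalues (to 4 decimals) are 4 (modulus 4); -1 (modulus 1). The spectral radius is the largest modulus: r(A) = 4. (Cross-check: r(A) ≤ ||A||_2 ≈ 5.0368; equality holds whenever A is normal, though it can also hold for some non-normal A.)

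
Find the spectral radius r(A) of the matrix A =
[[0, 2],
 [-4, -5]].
r(A) = sqrt(8) ≈ 2.8284

The eigenvalues of A are the roots of its characteristic polynomial. With M = A (coefficients from the trace and determinant):
  p(λ) = det(λ I - M) = λ^2 + 5λ + 8.
For λ^2 + 5λ + 8 the discriminant is -7. It is negative, so the roots are the complex-conjugate pair λ = -5/2 ± (sqrt(7)/2) i ≈ -2.5 ± 1.3229i. For a conjugate pair the product of the roots equals the constant term, so |λ|^2 = 8 and |λ| = sqrt(8) ≈ 2.8284.
Thus the eigenvalues (to 4 decimals) are -2.5 ± 1.3229i (modulus 2.8284). The spectral radius is the largest modulus: r(A) = sqrt(8) ≈ 2.8284. (Cross-check: r(A) ≤ ||A||_2 ≈ 6.5977; equality holds whenever A is normal, though it can also hold for some non-normal A.)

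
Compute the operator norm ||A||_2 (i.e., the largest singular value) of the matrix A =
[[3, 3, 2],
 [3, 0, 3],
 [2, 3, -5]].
||A||_2 ≈ 6.4422 (= sqrt(largest eigenvalue of A^T A))

||A||_2 = sigma_max(A) = sqrt(lambda_max(A^T A)). Form the symmetric matrix M = A^T A =
[[22, 15, 5],
 [15, 18, -9],
 [5, -9, 38]].
Its characteristic polynomial (trace, sum of principal 2x2 minors, determinant of M give the coefficients) is
  p(λ) = det(λ I - M) = λ^3 - 78λ^2 + 1585λ - 2916.
No integer candidate from the rational root theorem (±divisors of 2916) is a root, so the roots are irrational. The cubic discriminant is Δ = 81204800 > 0, so there are three distinct real roots. p(2) = -50 and p(3) = 1164 have opposite signs, so a root lies in (2, 3); Newton's method refines it to λ ≈ 2.039. p(34) = 110 and p(35) = -116 have opposite signs, so a root lies in (34, 35); Newton's method refines it to λ ≈ 34.4588. p(41) = -128 and p(42) = 150 have opposite signs, so a root lies in (41, 42); Newton's method refines it to λ ≈ 41.5022. Check (Vieta): the three roots sum to 78, matching tr M = 78.
So the eigenvalues of A^T A are ≈ 2.039, 34.4588, 41.5022 (all ≥ 0, as they must be for A^T A). The largest is λ_max ≈ 41.5022, hence ||A||_2 = sqrt(λ_max) ≈ 6.4422.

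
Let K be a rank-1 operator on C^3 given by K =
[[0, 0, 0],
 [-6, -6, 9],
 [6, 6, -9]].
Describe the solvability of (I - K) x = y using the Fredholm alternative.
(I - K) is invertible (det(I - K) = 16 ≠ 0), so for every y in C^3 the equation (I - K) x = y has a unique solution.

K has rank 1, so it is an outer product K = u v^T: every row of K is a multiple of one row vector. Reading off the entries, u = (0, 3, -3) and v = (-2, -2, 3) (row i of K equals u_i·v^T). A rank-one matrix u v^T satisfies K u = u (v·u) and kills the (2)-dimensional subspace v^⊥, so its characteristic polynomial is lambda^2 (lambda - v·u) with v·u = tr K = -15. Hence the eigenvalues of I - K are 1 (multiplicity 2) and 1 - (-15) = 16, so det(I - K) = 16. (Direct check: I - K =
[[1, 0, 0],
 [6, 7, -9],
 [-6, -6, 10]]
has determinant 16.) The finite-dimensional Fredholm alternative says: either (I - K) is invertible, or ker(I - K) ≠ {0} and then range(I - K) = ker((I - K)^*)^⊥, with dim ker(I - K) = dim ker((I - K)^*). Since det(I - K) ≠ 0, 1 is not an eigenvalue of K and ker(I - K) = {0}, so we are in the first case: for every y there is a unique x = (I - K)^(-1) y. Explicitly, by the Sherman–Morrison formula, (I - u v^T)^(-1) = I + u v^T/(1 - v·u), i.e. (I - K)^(-1) = I + K/(16).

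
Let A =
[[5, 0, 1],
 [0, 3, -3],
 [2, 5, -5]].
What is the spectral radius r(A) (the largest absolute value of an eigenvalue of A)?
r(A) ≈ 5.1163

The eigenvalues of A are the roots of its characteristic polynomial. With M = A (coefficients from the trace, the sum of principal 2x2 minors, and det A):
  p(λ) = det(λ I - M) = λ^3 - 3λ^2 - 12λ + 6.
No integer candidate from the rational root theorem (±divisors of 6) is a root, so the roots are irrational. The cubic discriminant is Δ = 11772 > 0, so there are three distinct real roots. p(-3) = -12 and p(-2) = 10 have opposite signs, so a root lies in (-3, -2); Newton's method refines it to λ ≈ -2.5722. p(0) = 6 and p(1) = -8 have opposite signs, so a root lies in (0, 1); Newton's method refines it to λ ≈ 0.4559. p(5) = -4 and p(6) = 42 have opposite signs, so a root lies in (5, 6); Newton's method refines it to λ ≈ 5.1163. Check (Vieta): the three roots sum to 3, matching tr M = 3.
Thus the eigenvalues (to 4 decimals) are -2.5722 (modulus 2.5722); 0.4559 (modulus 0.4559); 5.1163 (modulus 5.1163). The spectral radius is the largest modulus: r(A) ≈ 5.1163. (Cross-check: r(A) ≤ ||A||_2 ≈ 8.4362; equality holds whenever A is normal, though it can also hold for some non-normal A.)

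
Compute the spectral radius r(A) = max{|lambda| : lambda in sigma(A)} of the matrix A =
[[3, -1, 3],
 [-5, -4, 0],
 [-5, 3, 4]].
r(A) ≈ 5.8645

The eigenvalues of A are the roots of its characteristic polynomial. With M = A (coefficients from the trace, the sum of principal 2x2 minors, and det A):
  p(λ) = det(λ I - M) = λ^3 - 3λ^2 - 6λ + 173.
No integer candidate from the rational root theorem (±divisors of 173) is a root, so the roots are irrational. The cubic discriminant is Δ = -732159 < 0, so there is one real root and a complex-conjugate pair. p(-6) = -115 and p(-5) = 3 have opposite signs, so a root lies in (-6, -5); Newton's method refines it to λ ≈ -5.0301. Dividing out (λ - (-5.0301)) leaves approximately λ^2 - 8.0301λ + 34.3927. For λ^2 - 8.0301λ + 34.3927 the discriminant is -73.0877. It is negative, so the remaining roots are the complex-conjugate pair λ ≈ 4.0151 ± 4.2746i. Their product equals the constant term, so |λ|^2 ≈ 34.3927 and |λ| ≈ 5.8645.
Thus the eigenvalues (to 4 decimals) are -5.0301 (modulus 5.0301); 4.0151 ± 4.2746i (modulus 5.8645). The spectral radius is the largest modulus: r(A) ≈ 5.8645. (Cross-check: r(A) ≤ ||A||_2 ≈ 7.8905; equality holds whenever A is normal, though it can also hold for some non-normal A.)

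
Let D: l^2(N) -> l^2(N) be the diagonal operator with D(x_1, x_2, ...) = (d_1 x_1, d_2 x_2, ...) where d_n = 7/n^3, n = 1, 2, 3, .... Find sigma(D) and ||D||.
sigma(D) = {7/n^3 : n ≥ 1} ∪ {0}; ||D|| = 7

A bounded diagonal operator on l^2 with diagonal entries d_n has spectrum equal to the closure of {d_n : n ≥ 1}: every d_n is an eigenvalue (with eigenvector e_n), so {d_n} ⊂ sigma(D); the spectrum is closed, so its closure is too; and for lambda not in the closure, (D - lambda I) has bounded inverse (the diagonal entries 1/(d_n - lambda) are bounded). For our sequence d_n = 7/n^3, n = 1, 2, 3, ...:
  - {d_n} = {7/n^3 : n ≥ 1}; the only limit point is 0
  - closure = {7/n^3 : n ≥ 1} ∪ {0}
For the norm: a diagonal operator has ||D|| = sup_n |d_n|. Here d_n = 7/n^3 is positive and decreasing, so sup_n |d_n| = d_1 = 7. So ||D|| = 7.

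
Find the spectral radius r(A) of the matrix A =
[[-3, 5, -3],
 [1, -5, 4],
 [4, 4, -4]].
r(A) ≈ 6.5302

The eigenvalues of A are the roots of its characteristic polynomial. With M = A (coefficients from the trace, the sum of principal 2x2 minors, and det A):
  p(λ) = det(λ I - M) = λ^3 + 12λ^2 + 38λ - 16.
No integer candidate from the rational root theorem (±divisors of 16) is a root, so the roots are irrational. The cubic discriminant is Δ = -39200 < 0, so there is one real root and a complex-conjugate pair. p(0) = -16 and p(1) = 35 have opposite signs, so a root lies in (0, 1); Newton's method refines it to λ ≈ 0.3752. Dividing out (λ - (0.3752)) leaves approximately λ^2 + 12.3752λ + 42.6433. For λ^2 + 12.3752λ + 42.6433 the discriminant is -17.4273. It is negative, so the remaining roots are the complex-conjugate pair λ ≈ -6.1876 ± 2.0873i. Their product equals the constant term, so |λ|^2 ≈ 42.6433 and |λ| ≈ 6.5302.
Thus the eigenvalues (to 4 decimals) are 0.3752 (modulus 0.3752); -6.1876 ± 2.0873i (modulus 6.5302). The spectral radius is the largest modulus: r(A) ≈ 6.5302. (Cross-check: r(A) ≤ ||A||_2 ≈ 10.2971; equality holds whenever A is normal, though it can also hold for some non-normal A.)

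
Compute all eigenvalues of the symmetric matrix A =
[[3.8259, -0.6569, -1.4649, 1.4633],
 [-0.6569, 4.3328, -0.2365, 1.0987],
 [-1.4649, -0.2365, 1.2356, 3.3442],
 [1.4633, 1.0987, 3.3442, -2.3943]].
sigma(A) ≈ {-5, 3, 4, 5}

A is real symmetric, so its spectrum consists of real eigenvalues. Expanding the characteristic polynomial of the displayed matrix gives
  det(λ I - A) = p(λ) = λ^4 + (-7)λ^3 + (-13)λ^2 + (175.0043)λ + (-300.0092).
Solving p(λ) = 0 yields eigenvalues ≈ -5, 3, 4, 5. (A is shown rounded to 4 decimals, so these recover the underlying integer eigenvalues to within that precision.)
Verification: the trace of A = 7 equals the sum of eigenvalues 7, and det(A) ≈ -300.0092 matches the eigenvalue product -300.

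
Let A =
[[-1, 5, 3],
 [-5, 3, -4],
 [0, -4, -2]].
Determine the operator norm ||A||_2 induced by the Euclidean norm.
||A||_2 ≈ 7.8348 (= sqrt(largest eigenvalue of A^T A))

||A||_2 = sigma_max(A) = sqrt(lambda_max(A^T A)). Form the symmetric matrix M = A^T A =
[[26, -20, 17],
 [-20, 50, 11],
 [17, 11, 29]].
Its characteristic polynomial (trace, sum of principal 2x2 minors, determinant of M give the coefficients) is
  p(λ) = det(λ I - M) = λ^3 - 105λ^2 + 2694λ - 1024.
No integer candidate from the rational root theorem (±divisors of 1024) is a root, so the roots are irrational. The cubic discriminant is Δ = 2251067652 > 0, so there are three distinct real roots. p(0) = -1024 and p(1) = 1566 have opposite signs, so a root lies in (0, 1); Newton's method refines it to λ ≈ 0.3859. p(43) = 180 and p(44) = -584 have opposite signs, so a root lies in (43, 44); Newton's method refines it to λ ≈ 43.2298. p(61) = -414 and p(62) = 712 have opposite signs, so a root lies in (61, 62); Newton's method refines it to λ ≈ 61.3844. Check (Vieta): the three roots sum to 105, matching tr M = 105.
So the eigenvalues of A^T A are ≈ 0.3859, 43.2298, 61.3844 (all ≥ 0, as they must be for A^T A). The largest is λ_max ≈ 61.3844, hence ||A||_2 = sqrt(λ_max) ≈ 7.8348.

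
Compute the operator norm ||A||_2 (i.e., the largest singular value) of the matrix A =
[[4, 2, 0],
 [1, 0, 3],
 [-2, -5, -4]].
||A||_2 ≈ 7.6559 (= sqrt(largest eigenvalue of A^T A))

||A||_2 = sigma_max(A) = sqrt(lambda_max(A^T A)). Form the symmetric matrix M = A^T A =
[[21, 18, 11],
 [18, 29, 20],
 [11, 20, 25]].
Its characteristic polynomial (trace, sum of principal 2x2 minors, determinant of M give the coefficients) is
  p(λ) = det(λ I - M) = λ^3 - 75λ^2 + 1014λ - 3136.
No integer candidate from the rational root theorem (±divisors of 3136) is a root, so the roots are irrational. The cubic discriminant is Δ = 348578532 > 0, so there are three distinct real roots. p(4) = -216 and p(5) = 184 have opposite signs, so a root lies in (4, 5); Newton's method refines it to λ ≈ 4.5016. p(11) = 274 and p(12) = -40 have opposite signs, so a root lies in (11, 12); Newton's method refines it to λ ≈ 11.8856. p(58) = -1512 and p(59) = 994 have opposite signs, so a root lies in (58, 59); Newton's method refines it to λ ≈ 58.6129. Check (Vieta): the three roots sum to 75, matching tr M = 75.
So the eigenvalues of A^T A are ≈ 4.5016, 11.8856, 58.6129 (all ≥ 0, as they must be for A^T A). The largest is λ_max ≈ 58.6129, hence ||A||_2 = sqrt(λ_max) ≈ 7.6559.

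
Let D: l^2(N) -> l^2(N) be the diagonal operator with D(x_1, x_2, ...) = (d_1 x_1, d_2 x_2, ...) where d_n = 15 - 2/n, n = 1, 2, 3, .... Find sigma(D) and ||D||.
sigma(D) = {15 - 2/n : n ≥ 1} ∪ {15}; ||D|| = 15

A bounded diagonal operator on l^2 with diagonal entries d_n has spectrum equal to the closure of {d_n : n ≥ 1}: every d_n is an eigenvalue (with eigenvector e_n), so {d_n} ⊂ sigma(D); the spectrum is closed, so its closure is too; and for lambda not in the closure, (D - lambda I) has bounded inverse (the diagonal entries 1/(d_n - lambda) are bounded). For our sequence d_n = 15 - 2/n, n = 1, 2, 3, ...:
  - {d_n} = {15 - 2/n : n ≥ 1}; the only limit point is 15
  - closure = {15 - 2/n : n ≥ 1} ∪ {15}
For the norm: a diagonal operator has ||D|| = sup_n |d_n|. Here d_n = 15 - 2/n increases monotonically from d_1 = 13 toward 15, with all terms in [13, 15); so sup_n |d_n| = 15 (the supremum is the limit, not attained). So ||D|| = 15.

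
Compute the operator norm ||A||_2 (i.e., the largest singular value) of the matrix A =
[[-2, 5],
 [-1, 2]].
||A||_2 = sqrt((34 + sqrt(1152))/2) ≈ 5.8284 (= sqrt(largest eigenvalue of A^T A))

||A||_2 = sigma_max(A) = sqrt(lambda_max(A^T A)). Form the symmetric matrix M = A^T A =
[[5, -12],
 [-12, 29]].
Its characteristic polynomial (trace, determinant of M give the coefficients) is
  p(λ) = det(λ I - M) = λ^2 - 34λ + 1.
For λ^2 - 34λ + 1 the discriminant is 1152. It is nonnegative but not a perfect square, so the roots are real and irrational: λ = (34 ± sqrt(1152))/2 ≈ 33.9706, 0.0294.
So the eigenvalues of A^T A are ≈ 0.0294, 33.9706 (all ≥ 0, as they must be for A^T A). The largest is λ_max = (34 + sqrt(1152))/2 ≈ 33.9706, hence ||A||_2 = sqrt(λ_max) = sqrt((34 + sqrt(1152))/2) ≈ 5.8284.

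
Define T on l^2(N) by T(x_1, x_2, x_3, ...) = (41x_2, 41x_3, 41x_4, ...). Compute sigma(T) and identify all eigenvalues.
sigma(T) = closed disk {z in C : |z| ≤ 41}; sigma_p(T) = open disk {z in C : |z| < 41}

Note T = 41·V where V is the unit left shift (V x)_k = x_{k+1}; so sigma(T) = 41·sigma(V) and ||T|| = 41||V||. ||T x||^2 = 1681sum_{k≥2} |x_k|^2 ≤ 1681||x||^2, with equality on {x : x_1 = 0}, so ||T|| = 41. For any lambda with |lambda| < 41, set r = lambda/41 (|r| < 1); the vector x = (1, r, r^2, ...) is in l^2 and satisfies T x = 41(r, r^2, ...) = lambda x, so lambda is an eigenvalue. On the boundary |lambda| = 41 the geometric series diverges, so no l^2 eigenvector exists, but these lambda lie in the approximate point spectrum. Hence sigma(T) is the closed disk of radius 41 and sigma_p(T) is the open disk.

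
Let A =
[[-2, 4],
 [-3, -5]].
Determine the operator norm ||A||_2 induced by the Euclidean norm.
||A||_2 = sqrt((54 + sqrt(980))/2) ≈ 6.5309 (= sqrt(largest eigenvalue of A^T A))

||A||_2 = sigma_max(A) = sqrt(lambda_max(A^T A)). Form the symmetric matrix M = A^T A =
[[13, 7],
 [7, 41]].
Its characteristic polynomial (trace, determinant of M give the coefficients) is
  p(λ) = det(λ I - M) = λ^2 - 54λ + 484.
For λ^2 - 54λ + 484 the discriminant is 980. It is nonnegative but not a perfect square, so the roots are real and irrational: λ = (54 ± sqrt(980))/2 ≈ 42.6525, 11.3475.
So the eigenvalues of A^T A are ≈ 11.3475, 42.6525 (all ≥ 0, as they must be for A^T A). The largest is λ_max = (54 + sqrt(980))/2 ≈ 42.6525, hence ||A||_2 = sqrt(λ_max) = sqrt((54 + sqrt(980))/2) ≈ 6.5309.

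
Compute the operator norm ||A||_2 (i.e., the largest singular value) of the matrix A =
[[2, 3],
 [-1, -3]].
||A||_2 = sqrt((23 + sqrt(493))/2) ≈ 4.7541 (= sqrt(largest eigenvalue of A^T A))

||A||_2 = sigma_max(A) = sqrt(lambda_max(A^T A)). Form the symmetric matrix M = A^T A =
[[5, 9],
 [9, 18]].
Its characteristic polynomial (trace, determinant of M give the coefficients) is
  p(λ) = det(λ I - M) = λ^2 - 23λ + 9.
For λ^2 - 23λ + 9 the discriminant is 493. It is nonnegative but not a perfect square, so the roots are real and irrational: λ = (23 ± sqrt(493))/2 ≈ 22.6018, 0.3982.
So the eigenvalues of A^T A are ≈ 0.3982, 22.6018 (all ≥ 0, as they must be for A^T A). The largest is λ_max = (23 + sqrt(493))/2 ≈ 22.6018, hence ||A||_2 = sqrt(λ_max) = sqrt((23 + sqrt(493))/2) ≈ 4.7541.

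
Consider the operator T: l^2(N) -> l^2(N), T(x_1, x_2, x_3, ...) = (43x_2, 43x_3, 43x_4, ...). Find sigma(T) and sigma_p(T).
sigma(T) = closed disk {z in C : |z| ≤ 43}; sigma_p(T) = open disk {z in C : |z| < 43}

Note T = 43·V where V is the unit left shift (V x)_k = x_{k+1}; so sigma(T) = 43·sigma(V) and ||T|| = 43||V||. ||T x||^2 = 1849sum_{k≥2} |x_k|^2 ≤ 1849||x||^2, with equality on {x : x_1 = 0}, so ||T|| = 43. For any lambda with |lambda| < 43, set r = lambda/43 (|r| < 1); the vector x = (1, r, r^2, ...) is in l^2 and satisfies T x = 43(r, r^2, ...) = lambda x, so lambda is an eigenvalue. On the boundary |lambda| = 43 the geometric series diverges, so no l^2 eigenvector exists, but these lambda lie in the approximate point spectrum. Hence sigma(T) is the closed disk of radius 43 and sigma_p(T) is the open disk.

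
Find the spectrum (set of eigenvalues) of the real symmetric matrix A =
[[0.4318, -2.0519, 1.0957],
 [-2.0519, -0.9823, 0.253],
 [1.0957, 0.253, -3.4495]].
sigma(A) ≈ {-4, -2, 2}

A is real symmetric, so its spectrum consists of real eigenvalues. Expanding the characteristic polynomial of the displayed matrix gives
  det(λ I - A) = p(λ) = λ^3 + (4)λ^2 + (-4)λ + (-16).
Solving p(λ) = 0 yields eigenvalues ≈ -4, -2, 2. (A is shown rounded to 4 decimals, so these recover the underlying integer eigenvalues to within that precision.)
Verification: the trace of A = -4 equals the sum of eigenvalues -4, and det(A) ≈ 16.0006 matches the eigenvalue product 16.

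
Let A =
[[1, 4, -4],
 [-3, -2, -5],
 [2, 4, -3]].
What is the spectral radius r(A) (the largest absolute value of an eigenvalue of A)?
r(A) ≈ 6.2754

The eigenvalues of A are the roots of its characteristic polynomial. With M = A (coefficients from the trace, the sum of principal 2x2 minors, and det A):
  p(λ) = det(λ I - M) = λ^3 + 4λ^2 + 41λ + 18.
No integer candidate from the rational root theorem (±divisors of 18) is a root, so the roots are irrational. The cubic discriminant is Δ = -209008 < 0, so there is one real root and a complex-conjugate pair. p(-1) = -20 and p(0) = 18 have opposite signs, so a root lies in (-1, 0); Newton's method refines it to λ ≈ -0.4571. Dividing out (λ - (-0.4571)) leaves approximately λ^2 + 3.5429λ + 39.3806. For λ^2 + 3.5429λ + 39.3806 the discriminant is -144.9701. It is negative, so the remaining roots are the complex-conjugate pair λ ≈ -1.7715 ± 6.0202i. Their product equals the constant term, so |λ|^2 ≈ 39.3806 and |λ| ≈ 6.2754.
Thus the eigenvalues (to 4 decimals) are -0.4571 (modulus 0.4571); -1.7715 ± 6.0202i (modulus 6.2754). The spectral radius is the largest modulus: r(A) ≈ 6.2754. (Cross-check: r(A) ≤ ||A||_2 ≈ 7.9496; equality holds whenever A is normal, though it can also hold for some non-normal A.)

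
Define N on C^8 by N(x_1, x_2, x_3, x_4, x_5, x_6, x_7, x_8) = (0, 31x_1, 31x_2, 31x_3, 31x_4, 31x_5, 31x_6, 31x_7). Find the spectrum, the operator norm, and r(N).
sigma(N) = {0}; ||N|| = 31; r(N) = 0. (N is nilpotent with N^8 = 0.)

On C^8, N is a strictly lower-triangular matrix with 31 on the subdiagonal and zeros elsewhere, so its characteristic polynomial is lambda^8 and every eigenvalue is 0: sigma(N) = {0}. For the operator norm, N e_i = 31e_{i+1} for i = 1, ..., 7 and N e_8 = 0, so the singular values of N are 31 (with multiplicity 7) and 0; hence ||N|| = 31. The spectral radius r(N) = max|lambda| = 0. Note ||N|| > r(N) — characteristic of non-normal nilpotent operators. Indeed N^8 = 0.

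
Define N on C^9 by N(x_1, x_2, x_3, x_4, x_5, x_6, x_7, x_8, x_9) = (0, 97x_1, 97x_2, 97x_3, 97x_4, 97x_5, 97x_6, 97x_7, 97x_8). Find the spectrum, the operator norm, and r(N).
sigma(N) = {0}; ||N|| = 97; r(N) = 0. (N is nilpotent with N^9 = 0.)

On C^9, N is a strictly lower-triangular matrix with 97 on the subdiagonal and zeros elsewhere, so its characteristic polynomial is lambda^9 and every eigenvalue is 0: sigma(N) = {0}. For the operator norm, N e_i = 97e_{i+1} for i = 1, ..., 8 and N e_9 = 0, so the singular values of N are 97 (with multiplicity 8) and 0; hence ||N|| = 97. The spectral radius r(N) = max|lambda| = 0. Note ||N|| > r(N) — characteristic of non-normal nilpotent operators. Indeed N^9 = 0.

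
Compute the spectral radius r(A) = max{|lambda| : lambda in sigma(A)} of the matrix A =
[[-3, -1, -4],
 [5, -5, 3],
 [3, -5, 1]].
r(A) ≈ 6.3301

The eigenvalues of A are the roots of its characteristic polynomial. With M = A (coefficients from the trace, the sum of principal 2x2 minors, and det A):
  p(λ) = det(λ I - M) = λ^3 + 7λ^2 + 39λ - 6.
No integer candidate from the rational root theorem (±divisors of 6) is a root, so the roots are irrational. The cubic discriminant is Δ = -184971 < 0, so there is one real root and a complex-conjugate pair. p(0) = -6 and p(1) = 41 have opposite signs, so a root lies in (0, 1); Newton's method refines it to λ ≈ 0.1497. Dividing out (λ - (0.1497)) leaves approximately λ^2 + 7.1497λ + 40.0706. For λ^2 + 7.1497λ + 40.0706 the discriminant is -109.1636. It is negative, so the remaining roots are the complex-conjugate pair λ ≈ -3.5749 ± 5.2241i. Their product equals the constant term, so |λ|^2 ≈ 40.0706 and |λ| ≈ 6.3301.
Thus the eigenvalues (to 4 decimals) are 0.1497 (modulus 0.1497); -3.5749 ± 5.2241i (modulus 6.3301). The spectral radius is the largest modulus: r(A) ≈ 6.3301. (Cross-check: r(A) ≤ ||A||_2 ≈ 9.9287; equality holds whenever A is normal, though it can also hold for some non-normal A.)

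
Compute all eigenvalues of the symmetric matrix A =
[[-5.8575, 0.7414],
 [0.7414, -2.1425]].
sigma(A) ≈ {-6, -2}

A is real symmetric, so its spectrum consists of real eigenvalues. Expanding the characteristic polynomial of the displayed matrix gives
  det(λ I - A) = p(λ) = λ^2 + (8)λ + (12).
Solving p(λ) = 0 yields eigenvalues ≈ -6, -2. (A is shown rounded to 4 decimals, so these recover the underlying integer eigenvalues to within that precision.)
Verification: the trace of A = -8 equals the sum of eigenvalues -8, and det(A) ≈ 12.0000 matches the eigenvalue product 12.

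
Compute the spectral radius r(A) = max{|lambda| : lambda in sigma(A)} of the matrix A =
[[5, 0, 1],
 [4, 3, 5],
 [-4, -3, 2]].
r(A) ≈ 5.0885

The eigenvalues of A are the roots of its characteristic polynomial. With M = A (coefficients from the trace, the sum of principal 2x2 minors, and det A):
  p(λ) = det(λ I - M) = λ^3 - 10λ^2 + 50λ - 105.
No integer candidate from the rational root theorem (±divisors of 105) is a root, so the roots are irrational. The cubic discriminant is Δ = -22675 < 0, so there is one real root and a complex-conjugate pair. p(4) = -1 and p(5) = 20 have opposite signs, so a root lies in (4, 5); Newton's method refines it to λ ≈ 4.0552. Dividing out (λ - (4.0552)) leaves approximately λ^2 - 5.9448λ + 25.8926. For λ^2 - 5.9448λ + 25.8926 the discriminant is -68.23. It is negative, so the remaining roots are the complex-conjugate pair λ ≈ 2.9724 ± 4.1301i. Their product equals the constant term, so |λ|^2 ≈ 25.8926 and |λ| ≈ 5.0885.
Thus the eigenvalues (to 4 decimals) are 4.0552 (modulus 4.0552); 2.9724 ± 4.1301i (modulus 5.0885). The spectral radius is the largest modulus: r(A) ≈ 5.0885. (Cross-check: r(A) ≤ ||A||_2 ≈ 8.74; equality holds whenever A is normal, though it can also hold for some non-normal A.)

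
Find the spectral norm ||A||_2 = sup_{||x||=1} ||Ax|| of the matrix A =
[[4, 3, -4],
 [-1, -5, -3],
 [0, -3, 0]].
||A||_2 ≈ 7.1981 (= sqrt(largest eigenvalue of A^T A))

||A||_2 = sigma_max(A) = sqrt(lambda_max(A^T A)). Form the symmetric matrix M = A^T A =
[[17, 17, -13],
 [17, 43, 3],
 [-13, 3, 25]].
Its characteristic polynomial (trace, sum of principal 2x2 minors, determinant of M give the coefficients) is
  p(λ) = det(λ I - M) = λ^3 - 85λ^2 + 1764λ - 2304.
No integer candidate from the rational root theorem (±divisors of 2304) is a root, so the roots are irrational. The cubic discriminant is Δ = 941085072 > 0, so there are three distinct real roots. p(1) = -624 and p(2) = 892 have opposite signs, so a root lies in (1, 2); Newton's method refines it to λ ≈ 1.3989. p(31) = 486 and p(32) = -128 have opposite signs, so a root lies in (31, 32); Newton's method refines it to λ ≈ 31.7889. p(51) = -774 and p(52) = 192 have opposite signs, so a root lies in (51, 52); Newton's method refines it to λ ≈ 51.8123. Check (Vieta): the three roots sum to 85, matching tr M = 85.
So the eigenvalues of A^T A are ≈ 1.3989, 31.7889, 51.8123 (all ≥ 0, as they must be for A^T A). The largest is λ_max ≈ 51.8123, hence ||A||_2 = sqrt(λ_max) ≈ 7.1981.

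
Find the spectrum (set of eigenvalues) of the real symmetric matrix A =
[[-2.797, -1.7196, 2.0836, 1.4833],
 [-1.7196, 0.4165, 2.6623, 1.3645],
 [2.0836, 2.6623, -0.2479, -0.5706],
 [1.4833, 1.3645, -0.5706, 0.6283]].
sigma(A) ≈ {-6, 0, 1, 3}

A is real symmetric, so its spectrum consists of real eigenvalues. Expanding the characteristic polynomial of the displayed matrix gives
  det(λ I - A) = p(λ) = λ^4 + (2)λ^3 + (-21)λ^2 + (18)λ + (0).
Solving p(λ) = 0 yields eigenvalues ≈ -6, 0, 1, 3. (A is shown rounded to 4 decimals, so these recover the underlying integer eigenvalues to within that precision.)
Verification: the trace of A = -2 equals the sum of eigenvalues -2, and det(A) ≈ -0.0003 matches the eigenvalue product 0.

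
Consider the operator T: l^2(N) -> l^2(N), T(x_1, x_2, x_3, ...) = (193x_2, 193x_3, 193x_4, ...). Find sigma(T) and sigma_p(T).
sigma(T) = closed disk {z in C : |z| ≤ 193}; sigma_p(T) = open disk {z in C : |z| < 193}

Note T = 193·V where V is the unit left shift (V x)_k = x_{k+1}; so sigma(T) = 193·sigma(V) and ||T|| = 193||V||. ||T x||^2 = 37249sum_{k≥2} |x_k|^2 ≤ 37249||x||^2, with equality on {x : x_1 = 0}, so ||T|| = 193. For any lambda with |lambda| < 193, set r = lambda/193 (|r| < 1); the vector x = (1, r, r^2, ...) is in l^2 and satisfies T x = 193(r, r^2, ...) = lambda x, so lambda is an eigenvalue. On the boundary |lambda| = 193 the geometric series diverges, so no l^2 eigenvector exists, but these lambda lie in the approximate point spectrum. Hence sigma(T) is the closed disk of radius 193 and sigma_p(T) is the open disk.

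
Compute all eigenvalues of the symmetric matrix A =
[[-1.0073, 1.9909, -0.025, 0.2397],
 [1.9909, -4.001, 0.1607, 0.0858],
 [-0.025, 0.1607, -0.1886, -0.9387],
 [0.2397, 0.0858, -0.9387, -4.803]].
sigma(A) ≈ {-5, 0} (-5 with multiplicity 2, 0 with multiplicity 2)

A is real symmetric, so its spectrum consists of real eigenvalues. Expanding the characteristic polynomial of the displayed matrix gives
  det(λ I - A) = p(λ) = λ^4 + (10)λ^3 + (25)λ^2 + (0)λ + (0).
Solving p(λ) = 0 yields eigenvalues ≈ -5, -5, 0, 0. (A is shown rounded to 4 decimals, so these recover the underlying integer eigenvalues to within that precision.)
Verification: the trace of A = -10 equals the sum of eigenvalues -10, and det(A) ≈ -0.0000 matches the eigenvalue product 0.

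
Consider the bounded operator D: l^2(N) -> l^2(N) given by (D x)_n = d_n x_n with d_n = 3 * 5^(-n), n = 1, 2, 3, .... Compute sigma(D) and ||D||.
sigma(D) = {3 * 5^(-n) : n ≥ 1} ∪ {0}; ||D|| = 3/5

A bounded diagonal operator on l^2 with diagonal entries d_n has spectrum equal to the closure of {d_n : n ≥ 1}: every d_n is an eigenvalue (with eigenvector e_n), so {d_n} ⊂ sigma(D); the spectrum is closed, so its closure is too; and for lambda not in the closure, (D - lambda I) has bounded inverse (the diagonal entries 1/(d_n - lambda) are bounded). For our sequence d_n = 3 * 5^(-n), n = 1, 2, 3, ...:
  - {d_n} = {3 * 5^(-n) : n ≥ 1}; the only limit point is 0
  - closure = {3 * 5^(-n) : n ≥ 1} ∪ {0}
For the norm: a diagonal operator has ||D|| = sup_n |d_n|. Here d_n = 3 * 5^(-n) is positive and decreasing, so sup_n |d_n| = d_1 = 3/5. So ||D|| = 3/5.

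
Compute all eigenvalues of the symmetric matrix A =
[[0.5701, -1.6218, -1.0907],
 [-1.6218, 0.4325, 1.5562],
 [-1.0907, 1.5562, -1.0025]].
sigma(A) ≈ {-2, -1, 3}

A is real symmetric, so its spectrum consists of real eigenvalues. Expanding the characteristic polynomial of the displayed matrix gives
  det(λ I - A) = p(λ) = λ^3 + (0)λ^2 + (-7)λ + (-6).
Solving p(λ) = 0 yields eigenvalues ≈ -2, -1, 3. (A is shown rounded to 4 decimals, so these recover the underlying integer eigenvalues to within that precision.)
Verification: the trace of A = 0 equals the sum of eigenvalues 0, and det(A) ≈ 6.0000 matches the eigenvalue product 6.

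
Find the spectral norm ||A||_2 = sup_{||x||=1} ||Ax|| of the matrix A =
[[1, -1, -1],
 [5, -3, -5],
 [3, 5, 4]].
||A||_2 ≈ 8.809 (= sqrt(largest eigenvalue of A^T A))

||A||_2 = sigma_max(A) = sqrt(lambda_max(A^T A)). Form the symmetric matrix M = A^T A =
[[35, -1, -14],
 [-1, 35, 36],
 [-14, 36, 42]].
Its characteristic polynomial (trace, sum of principal 2x2 minors, determinant of M give the coefficients) is
  p(λ) = det(λ I - M) = λ^3 - 112λ^2 + 2672λ - 196.
No integer candidate from the rational root theorem (±divisors of 196) is a root, so the roots are irrational. The cubic discriminant is Δ = 13204370512 > 0, so there are three distinct real roots. p(0) = -196 and p(1) = 2365 have opposite signs, so a root lies in (0, 1); Newton's method refines it to λ ≈ 0.0736. p(34) = 484 and p(35) = -1001 have opposite signs, so a root lies in (34, 35); Newton's method refines it to λ ≈ 34.3272. p(77) = -1967 and p(78) = 1364 have opposite signs, so a root lies in (77, 78); Newton's method refines it to λ ≈ 77.5992. Check (Vieta): the three roots sum to 112, matching tr M = 112.
So the eigenvalues of A^T A are ≈ 0.0736, 34.3272, 77.5992 (all ≥ 0, as they must be for A^T A). The largest is λ_max ≈ 77.5992, hence ||A||_2 = sqrt(λ_max) ≈ 8.809.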